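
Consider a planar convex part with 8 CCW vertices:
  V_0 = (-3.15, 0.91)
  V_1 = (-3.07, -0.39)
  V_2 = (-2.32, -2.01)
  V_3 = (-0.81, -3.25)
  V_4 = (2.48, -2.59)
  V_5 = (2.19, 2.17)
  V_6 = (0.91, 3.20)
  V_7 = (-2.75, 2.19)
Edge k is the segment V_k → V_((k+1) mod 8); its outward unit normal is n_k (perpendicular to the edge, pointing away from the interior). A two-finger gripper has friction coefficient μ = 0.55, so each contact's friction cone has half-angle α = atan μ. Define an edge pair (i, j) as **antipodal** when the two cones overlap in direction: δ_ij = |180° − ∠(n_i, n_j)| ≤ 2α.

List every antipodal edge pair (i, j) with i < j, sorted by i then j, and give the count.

α = atan 0.55 = 28.81°;  2α = 57.62°
n_0 = (-0.9981, -0.0614)
n_1 = (-0.9075, -0.4201)
n_2 = (-0.6346, -0.7728)
n_3 = (+0.1967, -0.9805)
n_4 = (+0.9981, +0.0608)
n_5 = (+0.6269, +0.7791)
n_6 = (-0.2660, +0.9640)
n_7 = (-0.9545, +0.2983)
  (0,1): δ = 158.68°  ·
  (0,2): δ = 132.91°  ·
  (0,3): δ = 82.18°  ·
  (0,4): δ = 0.04°  ✓
  (0,5): δ = 47.66°  ✓
  (0,6): δ = 101.91°  ·
  (0,7): δ = 159.12°  ·
  (1,2): δ = 154.23°  ·
  (1,3): δ = 103.50°  ·
  (1,4): δ = 21.36°  ✓
  (1,5): δ = 26.33°  ✓
  (1,6): δ = 80.58°  ·
  (1,7): δ = 137.80°  ·
  (2,3): δ = 129.26°  ·
  (2,4): δ = 47.12°  ✓
  (2,5): δ = 0.57°  ✓
  (2,6): δ = 54.82°  ✓
  (2,7): δ = 112.04°  ·
  (3,4): δ = 97.86°  ·
  (3,5): δ = 50.17°  ✓
  (3,6): δ = 4.08°  ✓
  (3,7): δ = 61.30°  ·
  (4,5): δ = 132.31°  ·
  (4,6): δ = 78.06°  ·
  (4,7): δ = 20.84°  ✓
  (5,6): δ = 125.75°  ·
  (5,7): δ = 68.53°  ·
  (6,7): δ = 122.78°  ·
antipodal pairs: 10

count = 10; pairs: (0,4), (0,5), (1,4), (1,5), (2,4), (2,5), (2,6), (3,5), (3,6), (4,7)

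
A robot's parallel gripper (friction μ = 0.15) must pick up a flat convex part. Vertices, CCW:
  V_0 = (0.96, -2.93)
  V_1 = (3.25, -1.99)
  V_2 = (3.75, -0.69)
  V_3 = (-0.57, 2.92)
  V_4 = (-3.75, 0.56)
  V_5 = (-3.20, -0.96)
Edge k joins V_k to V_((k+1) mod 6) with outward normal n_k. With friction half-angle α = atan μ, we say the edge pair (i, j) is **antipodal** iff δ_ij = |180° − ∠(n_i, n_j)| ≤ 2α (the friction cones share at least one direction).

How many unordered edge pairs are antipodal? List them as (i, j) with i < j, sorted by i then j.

α = atan 0.15 = 8.53°;  2α = 17.06°
n_0 = (+0.3797, -0.9251)
n_1 = (+0.9333, -0.3590)
n_2 = (+0.6412, +0.7673)
n_3 = (-0.5960, +0.8030)
n_4 = (-0.9403, -0.3403)
n_5 = (-0.4280, -0.9038)
  (0,1): δ = 133.35°  ·
  (0,2): δ = 62.20°  ·
  (0,3): δ = 14.26°  ✓
  (0,4): δ = 87.58°  ·
  (0,5): δ = 132.34°  ·
  (1,2): δ = 108.85°  ·
  (1,3): δ = 32.38°  ·
  (1,4): δ = 40.93°  ·
  (1,5): δ = 85.70°  ·
  (2,3): δ = 103.54°  ·
  (2,4): δ = 30.22°  ·
  (2,5): δ = 14.54°  ✓
  (3,4): δ = 106.69°  ·
  (3,5): δ = 61.92°  ·
  (4,5): δ = 135.23°  ·
antipodal pairs: 2

count = 2; pairs: (0,3), (2,5)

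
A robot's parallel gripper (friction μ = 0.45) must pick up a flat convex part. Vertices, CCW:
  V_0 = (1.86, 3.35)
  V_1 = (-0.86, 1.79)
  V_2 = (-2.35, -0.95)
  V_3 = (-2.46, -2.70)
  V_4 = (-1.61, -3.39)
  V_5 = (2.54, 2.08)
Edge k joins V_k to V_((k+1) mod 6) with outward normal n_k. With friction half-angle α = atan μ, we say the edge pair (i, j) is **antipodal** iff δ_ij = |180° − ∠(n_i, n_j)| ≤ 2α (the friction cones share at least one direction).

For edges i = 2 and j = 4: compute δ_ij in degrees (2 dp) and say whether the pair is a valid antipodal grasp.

δ = 33.59°, valid

α = atan 0.45 = 24.23°;  2α = 48.46°
edge 2: e_2 = (-0.11, -1.75);  n_2 = (-0.9980, +0.0627)
edge 4: e_4 = (+4.15, +5.47);  n_4 = (+0.7967, -0.6044)
∠(n_2, n_4) = 146.41°
δ = |180° − 146.41°| = 33.59°
33.59° ≤ 2α = 48.46°  →  valid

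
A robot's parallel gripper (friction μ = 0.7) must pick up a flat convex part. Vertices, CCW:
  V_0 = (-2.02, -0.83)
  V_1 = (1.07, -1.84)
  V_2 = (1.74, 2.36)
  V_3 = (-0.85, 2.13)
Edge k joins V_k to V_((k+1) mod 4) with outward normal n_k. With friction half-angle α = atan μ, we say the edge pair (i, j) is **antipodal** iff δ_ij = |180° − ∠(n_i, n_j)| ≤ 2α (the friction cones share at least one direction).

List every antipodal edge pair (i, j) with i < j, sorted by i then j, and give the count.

count = 2; pairs: (0,2), (1,3)

α = atan 0.7 = 34.99°;  2α = 69.98°
n_0 = (-0.3107, -0.9505)
n_1 = (+0.9875, -0.1575)
n_2 = (-0.0885, +0.9961)
n_3 = (-0.9300, +0.3676)
  (0,1): δ = 80.96°  ·
  (0,2): δ = 23.18°  ✓
  (0,3): δ = 86.53°  ·
  (1,2): δ = 75.86°  ·
  (1,3): δ = 12.50°  ✓
  (2,3): δ = 116.64°  ·
antipodal pairs: 2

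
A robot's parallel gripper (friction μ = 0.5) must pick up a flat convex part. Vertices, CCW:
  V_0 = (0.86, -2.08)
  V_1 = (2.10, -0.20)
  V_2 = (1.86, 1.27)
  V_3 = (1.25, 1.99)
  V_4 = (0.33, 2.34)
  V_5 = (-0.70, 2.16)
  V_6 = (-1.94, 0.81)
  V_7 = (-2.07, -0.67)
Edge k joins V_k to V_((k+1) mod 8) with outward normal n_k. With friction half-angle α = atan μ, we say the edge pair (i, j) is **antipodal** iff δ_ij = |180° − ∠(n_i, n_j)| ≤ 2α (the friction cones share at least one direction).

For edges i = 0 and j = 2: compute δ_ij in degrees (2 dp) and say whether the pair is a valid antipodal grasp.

α = atan 0.5 = 26.57°;  2α = 53.13°
edge 0: e_0 = (+1.24, +1.88);  n_0 = (+0.8348, -0.5506)
edge 2: e_2 = (-0.61, +0.72);  n_2 = (+0.7630, +0.6464)
∠(n_0, n_2) = 73.68°
δ = |180° − 73.68°| = 106.32°
106.32° > 2α = 53.13°  →  invalid

δ = 106.32°, invalid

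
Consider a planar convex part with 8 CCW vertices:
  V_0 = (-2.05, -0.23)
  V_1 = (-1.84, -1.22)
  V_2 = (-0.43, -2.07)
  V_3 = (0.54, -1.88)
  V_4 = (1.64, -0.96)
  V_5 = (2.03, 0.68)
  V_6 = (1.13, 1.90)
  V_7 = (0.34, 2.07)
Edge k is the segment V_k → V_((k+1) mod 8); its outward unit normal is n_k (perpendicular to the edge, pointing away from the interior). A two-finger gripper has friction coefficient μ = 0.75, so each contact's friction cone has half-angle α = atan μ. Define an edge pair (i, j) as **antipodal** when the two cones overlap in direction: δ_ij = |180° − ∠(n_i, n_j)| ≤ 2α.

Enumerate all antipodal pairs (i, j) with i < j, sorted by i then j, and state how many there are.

α = atan 0.75 = 36.87°;  2α = 73.74°
n_0 = (-0.9782, -0.2075)
n_1 = (-0.5163, -0.8564)
n_2 = (+0.1922, -0.9814)
n_3 = (+0.6416, -0.7671)
n_4 = (+0.9729, -0.2314)
n_5 = (+0.8047, +0.5936)
n_6 = (+0.2104, +0.9776)
n_7 = (-0.6934, +0.7205)
  (0,1): δ = 133.06°  ·
  (0,2): δ = 90.89°  ·
  (0,3): δ = 62.07°  ✓
  (0,4): δ = 25.35°  ✓
  (0,5): δ = 24.44°  ✓
  (0,6): δ = 65.88°  ✓
  (0,7): δ = 121.92°  ·
  (1,2): δ = 137.83°  ·
  (1,3): δ = 109.01°  ·
  (1,4): δ = 72.29°  ✓
  (1,5): δ = 22.50°  ✓
  (1,6): δ = 18.94°  ✓
  (1,7): δ = 74.98°  ·
  (2,3): δ = 151.17°  ·
  (2,4): δ = 114.46°  ·
  (2,5): δ = 64.67°  ✓
  (2,6): δ = 23.23°  ✓
  (2,7): δ = 32.82°  ✓
  (3,4): δ = 143.28°  ·
  (3,5): δ = 93.49°  ·
  (3,6): δ = 52.05°  ✓
  (3,7): δ = 3.99°  ✓
  (4,5): δ = 130.21°  ·
  (4,6): δ = 88.77°  ·
  (4,7): δ = 32.72°  ✓
  (5,6): δ = 138.56°  ·
  (5,7): δ = 82.52°  ·
  (6,7): δ = 123.96°  ·
antipodal pairs: 13

count = 13; pairs: (0,3), (0,4), (0,5), (0,6), (1,4), (1,5), (1,6), (2,5), (2,6), (2,7), (3,6), (3,7), (4,7)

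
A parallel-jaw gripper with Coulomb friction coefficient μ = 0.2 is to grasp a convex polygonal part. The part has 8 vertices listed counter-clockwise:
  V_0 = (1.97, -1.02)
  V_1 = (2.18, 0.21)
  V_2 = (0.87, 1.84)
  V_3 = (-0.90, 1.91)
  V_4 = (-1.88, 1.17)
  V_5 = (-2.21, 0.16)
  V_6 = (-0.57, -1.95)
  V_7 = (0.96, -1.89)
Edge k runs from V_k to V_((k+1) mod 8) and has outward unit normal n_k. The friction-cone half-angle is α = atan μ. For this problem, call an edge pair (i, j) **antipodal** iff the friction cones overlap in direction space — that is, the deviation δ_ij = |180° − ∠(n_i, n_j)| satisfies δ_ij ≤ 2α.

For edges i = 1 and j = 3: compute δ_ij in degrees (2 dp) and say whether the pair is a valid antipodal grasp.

α = atan 0.2 = 11.31°;  2α = 22.62°
edge 1: e_1 = (-1.31, +1.63);  n_1 = (+0.7795, +0.6264)
edge 3: e_3 = (-0.98, -0.74);  n_3 = (-0.6026, +0.7980)
∠(n_1, n_3) = 88.27°
δ = |180° − 88.27°| = 91.73°
91.73° > 2α = 22.62°  →  invalid

δ = 91.73°, invalid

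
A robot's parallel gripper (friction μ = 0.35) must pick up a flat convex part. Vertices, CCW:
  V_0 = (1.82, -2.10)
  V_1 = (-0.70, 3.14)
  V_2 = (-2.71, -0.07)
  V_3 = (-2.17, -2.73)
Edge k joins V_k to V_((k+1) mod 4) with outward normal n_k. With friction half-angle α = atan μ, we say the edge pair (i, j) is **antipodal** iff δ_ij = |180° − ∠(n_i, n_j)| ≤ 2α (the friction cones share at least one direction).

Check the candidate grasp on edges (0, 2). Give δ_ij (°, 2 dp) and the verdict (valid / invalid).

δ = 14.21°, valid

α = atan 0.35 = 19.29°;  2α = 38.58°
edge 0: e_0 = (-2.52, +5.24);  n_0 = (+0.9012, +0.4334)
edge 2: e_2 = (+0.54, -2.66);  n_2 = (-0.9800, -0.1989)
∠(n_0, n_2) = 165.79°
δ = |180° − 165.79°| = 14.21°
14.21° ≤ 2α = 38.58°  →  valid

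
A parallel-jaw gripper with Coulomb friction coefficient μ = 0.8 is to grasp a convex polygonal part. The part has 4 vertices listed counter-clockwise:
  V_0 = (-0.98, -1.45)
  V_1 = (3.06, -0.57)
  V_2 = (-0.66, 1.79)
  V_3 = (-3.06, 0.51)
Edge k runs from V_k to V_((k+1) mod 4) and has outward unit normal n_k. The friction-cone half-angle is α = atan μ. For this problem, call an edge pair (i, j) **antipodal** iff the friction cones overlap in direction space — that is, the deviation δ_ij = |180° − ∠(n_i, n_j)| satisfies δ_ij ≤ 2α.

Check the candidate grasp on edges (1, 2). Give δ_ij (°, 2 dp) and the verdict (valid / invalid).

δ = 119.54°, invalid

α = atan 0.8 = 38.66°;  2α = 77.32°
edge 1: e_1 = (-3.72, +2.36);  n_1 = (+0.5357, +0.8444)
edge 2: e_2 = (-2.40, -1.28);  n_2 = (-0.4706, +0.8824)
∠(n_1, n_2) = 60.46°
δ = |180° − 60.46°| = 119.54°
119.54° > 2α = 77.32°  →  invalid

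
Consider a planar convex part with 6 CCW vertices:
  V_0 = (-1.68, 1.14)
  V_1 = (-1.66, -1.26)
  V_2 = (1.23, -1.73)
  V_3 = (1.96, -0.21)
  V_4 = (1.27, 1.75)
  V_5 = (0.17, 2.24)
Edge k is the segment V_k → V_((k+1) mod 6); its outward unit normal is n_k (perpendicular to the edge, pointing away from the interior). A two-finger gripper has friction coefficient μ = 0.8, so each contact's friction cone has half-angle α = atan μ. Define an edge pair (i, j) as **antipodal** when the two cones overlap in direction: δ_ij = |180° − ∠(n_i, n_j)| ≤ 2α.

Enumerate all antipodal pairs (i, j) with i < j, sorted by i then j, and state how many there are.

α = atan 0.8 = 38.66°;  2α = 77.32°
n_0 = (-1.0000, -0.0083)
n_1 = (-0.1605, -0.9870)
n_2 = (+0.9014, -0.4329)
n_3 = (+0.9433, +0.3321)
n_4 = (+0.4069, +0.9135)
n_5 = (-0.5111, +0.8595)
  (0,1): δ = 99.71°  ·
  (0,2): δ = 26.13°  ✓
  (0,3): δ = 18.92°  ✓
  (0,4): δ = 65.51°  ✓
  (0,5): δ = 120.26°  ·
  (1,2): δ = 106.42°  ·
  (1,3): δ = 61.37°  ✓
  (1,4): δ = 14.77°  ✓
  (1,5): δ = 39.97°  ✓
  (2,3): δ = 134.95°  ·
  (2,4): δ = 88.36°  ·
  (2,5): δ = 33.61°  ✓
  (3,4): δ = 133.40°  ·
  (3,5): δ = 78.66°  ·
  (4,5): δ = 125.25°  ·
antipodal pairs: 7

count = 7; pairs: (0,2), (0,3), (0,4), (1,3), (1,4), (1,5), (2,5)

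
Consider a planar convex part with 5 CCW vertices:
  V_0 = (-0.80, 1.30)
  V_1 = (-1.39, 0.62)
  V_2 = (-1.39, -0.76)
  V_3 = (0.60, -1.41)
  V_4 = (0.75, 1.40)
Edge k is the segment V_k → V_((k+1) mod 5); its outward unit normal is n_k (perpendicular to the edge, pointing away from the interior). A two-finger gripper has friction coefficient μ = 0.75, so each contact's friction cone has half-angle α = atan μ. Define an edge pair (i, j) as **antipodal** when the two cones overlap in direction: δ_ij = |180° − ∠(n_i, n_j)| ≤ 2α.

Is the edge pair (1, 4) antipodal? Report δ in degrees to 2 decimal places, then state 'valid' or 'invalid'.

δ = 93.69°, invalid

α = atan 0.75 = 36.87°;  2α = 73.74°
edge 1: e_1 = (+0.00, -1.38);  n_1 = (-1.0000, -0.0000)
edge 4: e_4 = (-1.55, -0.10);  n_4 = (-0.0644, +0.9979)
∠(n_1, n_4) = 86.31°
δ = |180° − 86.31°| = 93.69°
93.69° > 2α = 73.74°  →  invalid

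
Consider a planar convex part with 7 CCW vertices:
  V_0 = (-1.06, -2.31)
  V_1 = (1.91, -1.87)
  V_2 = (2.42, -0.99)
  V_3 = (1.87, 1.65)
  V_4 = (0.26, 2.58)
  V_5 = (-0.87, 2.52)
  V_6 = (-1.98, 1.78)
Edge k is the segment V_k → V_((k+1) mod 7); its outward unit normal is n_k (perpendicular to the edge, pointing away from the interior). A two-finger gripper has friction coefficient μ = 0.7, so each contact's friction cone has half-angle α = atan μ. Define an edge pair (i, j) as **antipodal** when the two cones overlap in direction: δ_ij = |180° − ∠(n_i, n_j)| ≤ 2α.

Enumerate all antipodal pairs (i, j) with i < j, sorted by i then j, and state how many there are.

count = 9; pairs: (0,3), (0,4), (0,5), (1,4), (1,5), (1,6), (2,5), (2,6), (3,6)

α = atan 0.7 = 34.99°;  2α = 69.98°
n_0 = (+0.1465, -0.9892)
n_1 = (+0.8652, -0.5014)
n_2 = (+0.9790, +0.2040)
n_3 = (+0.5002, +0.8659)
n_4 = (-0.0530, +0.9986)
n_5 = (-0.5547, +0.8321)
n_6 = (-0.9756, -0.2195)
  (0,1): δ = 128.52°  ·
  (0,2): δ = 86.66°  ·
  (0,3): δ = 38.44°  ✓
  (0,4): δ = 5.39°  ✓
  (0,5): δ = 25.26°  ✓
  (0,6): δ = 94.25°  ·
  (1,2): δ = 138.14°  ·
  (1,3): δ = 89.92°  ·
  (1,4): δ = 56.87°  ✓
  (1,5): δ = 26.22°  ✓
  (1,6): δ = 42.77°  ✓
  (2,3): δ = 131.78°  ·
  (2,4): δ = 98.73°  ·
  (2,5): δ = 68.08°  ✓
  (2,6): δ = 0.91°  ✓
  (3,4): δ = 146.95°  ·
  (3,5): δ = 116.30°  ·
  (3,6): δ = 47.31°  ✓
  (4,5): δ = 149.35°  ·
  (4,6): δ = 80.36°  ·
  (5,6): δ = 111.01°  ·
antipodal pairs: 9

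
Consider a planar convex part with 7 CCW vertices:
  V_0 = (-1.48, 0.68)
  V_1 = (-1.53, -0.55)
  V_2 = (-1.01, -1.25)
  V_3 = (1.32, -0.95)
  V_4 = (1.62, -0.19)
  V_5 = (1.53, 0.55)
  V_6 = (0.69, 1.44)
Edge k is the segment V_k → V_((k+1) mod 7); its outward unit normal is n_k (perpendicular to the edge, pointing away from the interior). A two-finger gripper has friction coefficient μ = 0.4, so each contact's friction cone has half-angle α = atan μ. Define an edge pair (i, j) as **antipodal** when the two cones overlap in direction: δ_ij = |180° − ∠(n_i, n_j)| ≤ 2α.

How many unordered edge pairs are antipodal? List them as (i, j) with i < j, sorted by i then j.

count = 5; pairs: (0,3), (0,4), (1,4), (1,5), (2,6)

α = atan 0.4 = 21.80°;  2α = 43.60°
n_0 = (-0.9992, +0.0406)
n_1 = (-0.8027, -0.5963)
n_2 = (+0.1277, -0.9918)
n_3 = (+0.9302, -0.3672)
n_4 = (+0.9927, +0.1207)
n_5 = (+0.7272, +0.6864)
n_6 = (-0.3305, +0.9438)
  (0,1): δ = 141.07°  ·
  (0,2): δ = 80.34°  ·
  (0,3): δ = 19.21°  ✓
  (0,4): δ = 9.26°  ✓
  (0,5): δ = 45.67°  ·
  (0,6): δ = 111.63°  ·
  (1,2): δ = 119.27°  ·
  (1,3): δ = 58.15°  ·
  (1,4): δ = 29.67°  ✓
  (1,5): δ = 6.74°  ✓
  (1,6): δ = 72.69°  ·
  (2,3): δ = 118.88°  ·
  (2,4): δ = 90.40°  ·
  (2,5): δ = 53.99°  ·
  (2,6): δ = 11.97°  ✓
  (3,4): δ = 151.52°  ·
  (3,5): δ = 115.11°  ·
  (3,6): δ = 49.16°  ·
  (4,5): δ = 143.59°  ·
  (4,6): δ = 77.63°  ·
  (5,6): δ = 114.04°  ·
antipodal pairs: 5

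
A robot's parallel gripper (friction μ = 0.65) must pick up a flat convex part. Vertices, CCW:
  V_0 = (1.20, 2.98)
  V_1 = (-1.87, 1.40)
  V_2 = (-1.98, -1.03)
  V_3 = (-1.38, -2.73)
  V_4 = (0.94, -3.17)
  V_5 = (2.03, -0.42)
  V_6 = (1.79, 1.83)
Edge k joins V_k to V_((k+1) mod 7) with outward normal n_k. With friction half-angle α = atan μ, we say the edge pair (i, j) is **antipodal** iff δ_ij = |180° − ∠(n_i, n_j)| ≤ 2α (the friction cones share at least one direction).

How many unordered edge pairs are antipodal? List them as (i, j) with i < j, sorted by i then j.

α = atan 0.65 = 33.02°;  2α = 66.05°
n_0 = (-0.4576, +0.8892)
n_1 = (-0.9990, +0.0452)
n_2 = (-0.9430, -0.3328)
n_3 = (-0.1863, -0.9825)
n_4 = (+0.9296, -0.3685)
n_5 = (+0.9944, +0.1061)
n_6 = (+0.8897, +0.4565)
  (0,1): δ = 119.82°  ·
  (0,2): δ = 97.79°  ·
  (0,3): δ = 37.97°  ✓
  (0,4): δ = 41.15°  ✓
  (0,5): δ = 68.86°  ·
  (0,6): δ = 89.93°  ·
  (1,2): δ = 157.97°  ·
  (1,3): δ = 98.15°  ·
  (1,4): δ = 19.03°  ✓
  (1,5): δ = 8.68°  ✓
  (1,6): δ = 29.75°  ✓
  (2,3): δ = 120.18°  ·
  (2,4): δ = 41.06°  ✓
  (2,5): δ = 13.35°  ✓
  (2,6): δ = 7.72°  ✓
  (3,4): δ = 100.88°  ·
  (3,5): δ = 73.17°  ·
  (3,6): δ = 52.10°  ✓
  (4,5): δ = 152.29°  ·
  (4,6): δ = 131.22°  ·
  (5,6): δ = 158.93°  ·
antipodal pairs: 9

count = 9; pairs: (0,3), (0,4), (1,4), (1,5), (1,6), (2,4), (2,5), (2,6), (3,6)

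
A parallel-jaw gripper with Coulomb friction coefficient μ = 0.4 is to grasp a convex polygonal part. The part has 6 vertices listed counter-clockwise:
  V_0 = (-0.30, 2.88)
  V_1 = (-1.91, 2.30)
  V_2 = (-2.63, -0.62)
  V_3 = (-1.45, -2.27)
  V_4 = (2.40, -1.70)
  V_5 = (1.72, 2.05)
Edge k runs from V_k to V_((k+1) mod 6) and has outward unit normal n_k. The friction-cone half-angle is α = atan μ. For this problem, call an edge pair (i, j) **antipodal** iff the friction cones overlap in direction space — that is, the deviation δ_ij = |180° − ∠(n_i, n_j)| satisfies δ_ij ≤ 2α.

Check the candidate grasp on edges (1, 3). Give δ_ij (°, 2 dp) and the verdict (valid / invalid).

α = atan 0.4 = 21.80°;  2α = 43.60°
edge 1: e_1 = (-0.72, -2.92);  n_1 = (-0.9709, +0.2394)
edge 3: e_3 = (+3.85, +0.57);  n_3 = (+0.1465, -0.9892)
∠(n_1, n_3) = 112.27°
δ = |180° − 112.27°| = 67.73°
67.73° > 2α = 43.60°  →  invalid

δ = 67.73°, invalid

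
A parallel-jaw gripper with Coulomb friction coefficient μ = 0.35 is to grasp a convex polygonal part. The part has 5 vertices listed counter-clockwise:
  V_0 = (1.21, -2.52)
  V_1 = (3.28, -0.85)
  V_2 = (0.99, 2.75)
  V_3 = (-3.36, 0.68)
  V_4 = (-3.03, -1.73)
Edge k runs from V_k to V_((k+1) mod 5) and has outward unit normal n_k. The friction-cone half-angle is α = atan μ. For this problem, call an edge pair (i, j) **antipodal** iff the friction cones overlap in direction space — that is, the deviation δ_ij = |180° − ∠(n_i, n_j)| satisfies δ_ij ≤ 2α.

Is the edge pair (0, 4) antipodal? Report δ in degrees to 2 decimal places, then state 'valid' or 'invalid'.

δ = 130.55°, invalid

α = atan 0.35 = 19.29°;  2α = 38.58°
edge 0: e_0 = (+2.07, +1.67);  n_0 = (+0.6279, -0.7783)
edge 4: e_4 = (+4.24, -0.79);  n_4 = (-0.1832, -0.9831)
∠(n_0, n_4) = 49.45°
δ = |180° − 49.45°| = 130.55°
130.55° > 2α = 38.58°  →  invalid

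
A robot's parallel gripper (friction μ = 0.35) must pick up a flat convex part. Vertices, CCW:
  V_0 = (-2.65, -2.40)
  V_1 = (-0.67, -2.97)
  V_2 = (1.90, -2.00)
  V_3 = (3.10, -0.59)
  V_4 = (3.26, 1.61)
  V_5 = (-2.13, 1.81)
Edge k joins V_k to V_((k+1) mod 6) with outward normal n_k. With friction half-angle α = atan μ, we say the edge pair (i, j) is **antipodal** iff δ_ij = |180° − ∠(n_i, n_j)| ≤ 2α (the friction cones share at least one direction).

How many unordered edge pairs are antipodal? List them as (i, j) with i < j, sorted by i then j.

α = atan 0.35 = 19.29°;  2α = 38.58°
n_0 = (-0.2766, -0.9610)
n_1 = (+0.3531, -0.9356)
n_2 = (+0.7615, -0.6481)
n_3 = (+0.9974, -0.0725)
n_4 = (+0.0371, +0.9993)
n_5 = (-0.9925, +0.1226)
  (0,1): δ = 143.26°  ·
  (0,2): δ = 114.34°  ·
  (0,3): δ = 78.10°  ·
  (0,4): δ = 13.93°  ✓
  (0,5): δ = 99.02°  ·
  (1,2): δ = 151.08°  ·
  (1,3): δ = 114.84°  ·
  (1,4): δ = 22.80°  ✓
  (1,5): δ = 62.28°  ·
  (2,3): δ = 143.76°  ·
  (2,4): δ = 51.73°  ·
  (2,5): δ = 33.36°  ✓
  (3,4): δ = 87.97°  ·
  (3,5): δ = 2.88°  ✓
  (4,5): δ = 94.92°  ·
antipodal pairs: 4

count = 4; pairs: (0,4), (1,4), (2,5), (3,5)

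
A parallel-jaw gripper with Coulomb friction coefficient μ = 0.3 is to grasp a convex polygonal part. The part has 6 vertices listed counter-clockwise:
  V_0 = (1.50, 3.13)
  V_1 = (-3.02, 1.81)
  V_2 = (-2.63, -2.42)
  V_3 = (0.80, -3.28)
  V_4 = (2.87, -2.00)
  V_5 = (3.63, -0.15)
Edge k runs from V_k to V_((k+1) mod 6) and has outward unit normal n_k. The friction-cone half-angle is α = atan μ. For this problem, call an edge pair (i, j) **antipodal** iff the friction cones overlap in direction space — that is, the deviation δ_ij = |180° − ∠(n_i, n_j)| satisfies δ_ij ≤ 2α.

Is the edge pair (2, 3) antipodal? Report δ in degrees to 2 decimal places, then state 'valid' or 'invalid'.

α = atan 0.3 = 16.70°;  2α = 33.40°
edge 2: e_2 = (+3.43, -0.86);  n_2 = (-0.2432, -0.9700)
edge 3: e_3 = (+2.07, +1.28);  n_3 = (+0.5259, -0.8505)
∠(n_2, n_3) = 45.81°
δ = |180° − 45.81°| = 134.19°
134.19° > 2α = 33.40°  →  invalid

δ = 134.19°, invalid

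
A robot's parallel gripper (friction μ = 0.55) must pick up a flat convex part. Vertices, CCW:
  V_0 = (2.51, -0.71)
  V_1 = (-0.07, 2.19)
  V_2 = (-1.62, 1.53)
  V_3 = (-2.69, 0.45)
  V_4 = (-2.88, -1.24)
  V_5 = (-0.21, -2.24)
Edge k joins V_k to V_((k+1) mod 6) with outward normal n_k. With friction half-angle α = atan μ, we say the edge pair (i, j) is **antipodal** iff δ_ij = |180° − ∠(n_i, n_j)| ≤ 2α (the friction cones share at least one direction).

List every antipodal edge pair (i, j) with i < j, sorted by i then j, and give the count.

count = 6; pairs: (0,3), (0,4), (1,4), (1,5), (2,5), (3,5)

α = atan 0.55 = 28.81°;  2α = 57.62°
n_0 = (+0.7471, +0.6647)
n_1 = (-0.3918, +0.9201)
n_2 = (-0.7104, +0.7038)
n_3 = (-0.9937, +0.1117)
n_4 = (-0.3507, -0.9365)
n_5 = (+0.4903, -0.8716)
  (0,1): δ = 108.59°  ·
  (0,2): δ = 86.39°  ·
  (0,3): δ = 48.07°  ✓
  (0,4): δ = 27.81°  ✓
  (0,5): δ = 77.70°  ·
  (1,2): δ = 157.80°  ·
  (1,3): δ = 119.48°  ·
  (1,4): δ = 43.60°  ✓
  (1,5): δ = 6.29°  ✓
  (2,3): δ = 141.68°  ·
  (2,4): δ = 65.80°  ·
  (2,5): δ = 15.91°  ✓
  (3,4): δ = 104.12°  ·
  (3,5): δ = 54.23°  ✓
  (4,5): δ = 130.11°  ·
antipodal pairs: 6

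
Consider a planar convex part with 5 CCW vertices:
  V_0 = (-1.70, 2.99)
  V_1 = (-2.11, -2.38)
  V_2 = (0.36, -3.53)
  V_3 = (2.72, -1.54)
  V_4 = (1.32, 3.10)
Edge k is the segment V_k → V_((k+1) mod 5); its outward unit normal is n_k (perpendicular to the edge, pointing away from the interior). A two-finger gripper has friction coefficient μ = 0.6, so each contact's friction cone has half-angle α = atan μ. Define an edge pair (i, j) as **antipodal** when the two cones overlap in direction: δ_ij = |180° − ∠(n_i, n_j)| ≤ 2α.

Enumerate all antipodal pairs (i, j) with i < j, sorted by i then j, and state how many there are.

α = atan 0.6 = 30.96°;  2α = 61.93°
n_0 = (-0.9971, +0.0761)
n_1 = (-0.4221, -0.9066)
n_2 = (+0.6446, -0.7645)
n_3 = (+0.9574, +0.2889)
n_4 = (-0.0364, +0.9993)
  (0,1): δ = 110.60°  ·
  (0,2): δ = 45.50°  ✓
  (0,3): δ = 21.16°  ✓
  (0,4): δ = 96.45°  ·
  (1,2): δ = 114.90°  ·
  (1,3): δ = 48.24°  ✓
  (1,4): δ = 27.05°  ✓
  (2,3): δ = 113.35°  ·
  (2,4): δ = 38.05°  ✓
  (3,4): δ = 104.70°  ·
antipodal pairs: 5

count = 5; pairs: (0,2), (0,3), (1,3), (1,4), (2,4)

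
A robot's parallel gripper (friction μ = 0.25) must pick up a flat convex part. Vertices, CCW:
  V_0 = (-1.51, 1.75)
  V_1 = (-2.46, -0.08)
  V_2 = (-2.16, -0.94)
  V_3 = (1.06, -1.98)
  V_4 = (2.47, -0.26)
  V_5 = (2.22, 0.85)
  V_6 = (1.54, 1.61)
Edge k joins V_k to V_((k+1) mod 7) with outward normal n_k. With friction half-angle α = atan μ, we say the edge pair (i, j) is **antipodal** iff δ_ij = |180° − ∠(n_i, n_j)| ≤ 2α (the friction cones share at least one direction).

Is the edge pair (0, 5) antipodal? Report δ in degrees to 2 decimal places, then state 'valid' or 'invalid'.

δ = 69.26°, invalid

α = atan 0.25 = 14.04°;  2α = 28.07°
edge 0: e_0 = (-0.95, -1.83);  n_0 = (-0.8875, +0.4607)
edge 5: e_5 = (-0.68, +0.76);  n_5 = (+0.7452, +0.6668)
∠(n_0, n_5) = 110.74°
δ = |180° − 110.74°| = 69.26°
69.26° > 2α = 28.07°  →  invalid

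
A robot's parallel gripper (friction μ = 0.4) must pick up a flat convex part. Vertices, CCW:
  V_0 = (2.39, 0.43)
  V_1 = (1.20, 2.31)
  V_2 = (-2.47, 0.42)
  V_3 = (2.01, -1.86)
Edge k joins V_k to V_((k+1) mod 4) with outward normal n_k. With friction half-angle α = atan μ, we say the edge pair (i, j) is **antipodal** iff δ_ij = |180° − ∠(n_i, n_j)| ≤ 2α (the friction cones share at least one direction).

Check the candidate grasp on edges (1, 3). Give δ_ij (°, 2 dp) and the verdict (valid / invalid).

α = atan 0.4 = 21.80°;  2α = 43.60°
edge 1: e_1 = (-3.67, -1.89);  n_1 = (-0.4578, +0.8890)
edge 3: e_3 = (+0.38, +2.29);  n_3 = (+0.9865, -0.1637)
∠(n_1, n_3) = 126.67°
δ = |180° − 126.67°| = 53.33°
53.33° > 2α = 43.60°  →  invalid

δ = 53.33°, invalid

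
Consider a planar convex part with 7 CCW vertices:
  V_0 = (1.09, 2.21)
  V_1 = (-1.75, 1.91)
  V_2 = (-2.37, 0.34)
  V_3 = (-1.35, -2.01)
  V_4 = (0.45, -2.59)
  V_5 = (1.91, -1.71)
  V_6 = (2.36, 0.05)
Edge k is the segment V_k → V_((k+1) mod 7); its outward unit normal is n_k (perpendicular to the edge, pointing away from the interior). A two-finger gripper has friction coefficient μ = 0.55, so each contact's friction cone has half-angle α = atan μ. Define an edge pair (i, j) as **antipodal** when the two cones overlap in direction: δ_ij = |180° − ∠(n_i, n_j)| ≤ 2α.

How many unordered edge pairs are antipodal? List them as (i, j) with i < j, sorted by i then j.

count = 8; pairs: (0,3), (0,4), (1,4), (1,5), (1,6), (2,5), (2,6), (3,6)

α = atan 0.55 = 28.81°;  2α = 57.62°
n_0 = (-0.1050, +0.9945)
n_1 = (-0.9301, +0.3673)
n_2 = (-0.9173, -0.3982)
n_3 = (-0.3067, -0.9518)
n_4 = (+0.5162, -0.8565)
n_5 = (+0.9688, -0.2477)
n_6 = (+0.8620, +0.5068)
  (0,1): δ = 117.58°  ·
  (0,2): δ = 72.57°  ·
  (0,3): δ = 23.89°  ✓
  (0,4): δ = 25.05°  ✓
  (0,5): δ = 69.63°  ·
  (0,6): δ = 114.42°  ·
  (1,2): δ = 134.99°  ·
  (1,3): δ = 86.31°  ·
  (1,4): δ = 37.37°  ✓
  (1,5): δ = 7.21°  ✓
  (1,6): δ = 52.00°  ✓
  (2,3): δ = 131.32°  ·
  (2,4): δ = 82.38°  ·
  (2,5): δ = 37.81°  ✓
  (2,6): δ = 6.99°  ✓
  (3,4): δ = 131.06°  ·
  (3,5): δ = 86.48°  ·
  (3,6): δ = 41.69°  ✓
  (4,5): δ = 135.42°  ·
  (4,6): δ = 90.63°  ·
  (5,6): δ = 135.20°  ·
antipodal pairs: 8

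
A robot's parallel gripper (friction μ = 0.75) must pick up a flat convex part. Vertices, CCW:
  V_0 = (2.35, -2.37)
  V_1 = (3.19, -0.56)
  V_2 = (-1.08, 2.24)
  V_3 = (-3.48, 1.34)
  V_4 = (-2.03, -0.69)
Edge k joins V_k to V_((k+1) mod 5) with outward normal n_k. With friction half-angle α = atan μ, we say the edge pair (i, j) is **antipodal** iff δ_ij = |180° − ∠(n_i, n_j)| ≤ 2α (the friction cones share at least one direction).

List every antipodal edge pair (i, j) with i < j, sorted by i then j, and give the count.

α = atan 0.75 = 36.87°;  2α = 73.74°
n_0 = (+0.9071, -0.4210)
n_1 = (+0.5484, +0.8362)
n_2 = (-0.3511, +0.9363)
n_3 = (-0.8137, -0.5812)
n_4 = (-0.3581, -0.9337)
  (0,1): δ = 98.36°  ·
  (0,2): δ = 44.55°  ✓
  (0,3): δ = 60.43°  ✓
  (0,4): δ = 93.91°  ·
  (1,2): δ = 126.19°  ·
  (1,3): δ = 21.21°  ✓
  (1,4): δ = 12.27°  ✓
  (2,3): δ = 75.02°  ·
  (2,4): δ = 41.54°  ✓
  (3,4): δ = 146.52°  ·
antipodal pairs: 5

count = 5; pairs: (0,2), (0,3), (1,3), (1,4), (2,4)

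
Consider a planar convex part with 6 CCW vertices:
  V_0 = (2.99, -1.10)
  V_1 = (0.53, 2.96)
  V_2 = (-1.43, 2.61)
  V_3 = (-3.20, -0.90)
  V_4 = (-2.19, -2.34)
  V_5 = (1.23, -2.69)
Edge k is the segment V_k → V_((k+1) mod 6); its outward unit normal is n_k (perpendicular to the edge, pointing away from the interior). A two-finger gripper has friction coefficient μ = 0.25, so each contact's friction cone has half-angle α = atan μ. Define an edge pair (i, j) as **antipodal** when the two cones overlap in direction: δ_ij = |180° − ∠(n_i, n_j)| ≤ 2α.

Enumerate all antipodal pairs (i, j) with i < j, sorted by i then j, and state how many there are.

count = 3; pairs: (0,3), (1,4), (2,5)

α = atan 0.25 = 14.04°;  2α = 28.07°
n_0 = (+0.8553, +0.5182)
n_1 = (-0.1758, +0.9844)
n_2 = (-0.8929, +0.4503)
n_3 = (-0.8187, -0.5742)
n_4 = (-0.1018, -0.9948)
n_5 = (+0.6704, -0.7420)
  (0,1): δ = 111.09°  ·
  (0,2): δ = 57.97°  ·
  (0,3): δ = 3.83°  ✓
  (0,4): δ = 52.94°  ·
  (0,5): δ = 100.88°  ·
  (1,2): δ = 126.89°  ·
  (1,3): δ = 65.08°  ·
  (1,4): δ = 15.97°  ✓
  (1,5): δ = 31.97°  ·
  (2,3): δ = 118.19°  ·
  (2,4): δ = 69.08°  ·
  (2,5): δ = 21.14°  ✓
  (3,4): δ = 130.89°  ·
  (3,5): δ = 82.95°  ·
  (4,5): δ = 132.06°  ·
antipodal pairs: 3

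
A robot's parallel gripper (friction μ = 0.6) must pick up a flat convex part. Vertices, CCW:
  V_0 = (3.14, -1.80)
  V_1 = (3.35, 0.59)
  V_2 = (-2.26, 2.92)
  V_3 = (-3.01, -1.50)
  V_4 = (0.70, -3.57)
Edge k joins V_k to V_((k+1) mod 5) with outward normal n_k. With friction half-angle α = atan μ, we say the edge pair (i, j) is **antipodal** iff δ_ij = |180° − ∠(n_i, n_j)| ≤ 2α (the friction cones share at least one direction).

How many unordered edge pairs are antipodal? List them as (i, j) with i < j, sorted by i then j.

count = 4; pairs: (0,2), (1,3), (1,4), (2,4)

α = atan 0.6 = 30.96°;  2α = 61.93°
n_0 = (+0.9962, -0.0875)
n_1 = (+0.3836, +0.9235)
n_2 = (-0.9859, +0.1673)
n_3 = (-0.4872, -0.8733)
n_4 = (+0.5872, -0.8095)
  (0,1): δ = 107.53°  ·
  (0,2): δ = 4.61°  ✓
  (0,3): δ = 65.86°  ·
  (0,4): δ = 130.98°  ·
  (1,2): δ = 77.08°  ·
  (1,3): δ = 6.60°  ✓
  (1,4): δ = 58.51°  ✓
  (2,3): δ = 109.53°  ·
  (2,4): δ = 44.41°  ✓
  (3,4): δ = 114.88°  ·
antipodal pairs: 4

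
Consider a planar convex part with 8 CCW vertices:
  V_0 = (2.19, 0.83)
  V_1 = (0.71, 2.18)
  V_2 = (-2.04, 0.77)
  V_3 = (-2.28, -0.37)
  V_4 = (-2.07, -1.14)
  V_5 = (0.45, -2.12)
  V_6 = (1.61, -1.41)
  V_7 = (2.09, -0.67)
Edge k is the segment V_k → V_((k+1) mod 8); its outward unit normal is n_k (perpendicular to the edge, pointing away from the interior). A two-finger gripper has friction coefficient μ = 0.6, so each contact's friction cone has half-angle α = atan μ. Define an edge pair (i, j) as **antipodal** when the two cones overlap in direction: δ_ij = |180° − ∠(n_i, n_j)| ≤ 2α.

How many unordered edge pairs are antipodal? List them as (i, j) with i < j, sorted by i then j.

count = 12; pairs: (0,2), (0,3), (0,4), (1,4), (1,5), (1,6), (1,7), (2,5), (2,6), (2,7), (3,6), (3,7)

α = atan 0.6 = 30.96°;  2α = 61.93°
n_0 = (+0.6739, +0.7388)
n_1 = (-0.4563, +0.8899)
n_2 = (-0.9785, +0.2060)
n_3 = (-0.9648, -0.2631)
n_4 = (-0.3624, -0.9320)
n_5 = (+0.5220, -0.8529)
n_6 = (+0.8390, -0.5442)
n_7 = (+0.9978, -0.0665)
  (0,1): δ = 110.48°  ·
  (0,2): δ = 59.52°  ✓
  (0,3): δ = 32.37°  ✓
  (0,4): δ = 21.12°  ✓
  (0,5): δ = 73.84°  ·
  (0,6): δ = 99.40°  ·
  (0,7): δ = 128.56°  ·
  (1,2): δ = 129.03°  ·
  (1,3): δ = 101.89°  ·
  (1,4): δ = 48.40°  ✓
  (1,5): δ = 4.32°  ✓
  (1,6): δ = 29.89°  ✓
  (1,7): δ = 59.04°  ✓
  (2,3): δ = 152.86°  ·
  (2,4): δ = 99.36°  ·
  (2,5): δ = 46.64°  ✓
  (2,6): δ = 21.08°  ✓
  (2,7): δ = 8.07°  ✓
  (3,4): δ = 126.51°  ·
  (3,5): δ = 73.79°  ·
  (3,6): δ = 48.22°  ✓
  (3,7): δ = 19.07°  ✓
  (4,5): δ = 127.28°  ·
  (4,6): δ = 101.72°  ·
  (4,7): δ = 72.56°  ·
  (5,6): δ = 154.44°  ·
  (5,7): δ = 125.28°  ·
  (6,7): δ = 150.84°  ·
antipodal pairs: 12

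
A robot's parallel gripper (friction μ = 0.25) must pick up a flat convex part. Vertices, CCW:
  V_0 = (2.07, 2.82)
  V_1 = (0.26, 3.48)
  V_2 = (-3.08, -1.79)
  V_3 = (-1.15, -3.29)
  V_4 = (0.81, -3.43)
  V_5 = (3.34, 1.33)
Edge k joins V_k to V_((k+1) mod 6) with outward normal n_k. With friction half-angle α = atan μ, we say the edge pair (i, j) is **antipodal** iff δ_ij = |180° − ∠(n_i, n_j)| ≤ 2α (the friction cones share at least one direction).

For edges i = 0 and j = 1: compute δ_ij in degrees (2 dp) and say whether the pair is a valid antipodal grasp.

α = atan 0.25 = 14.04°;  2α = 28.07°
edge 0: e_0 = (-1.81, +0.66);  n_0 = (+0.3426, +0.9395)
edge 1: e_1 = (-3.34, -5.27);  n_1 = (-0.8446, +0.5353)
∠(n_0, n_1) = 77.67°
δ = |180° − 77.67°| = 102.33°
102.33° > 2α = 28.07°  →  invalid

δ = 102.33°, invalid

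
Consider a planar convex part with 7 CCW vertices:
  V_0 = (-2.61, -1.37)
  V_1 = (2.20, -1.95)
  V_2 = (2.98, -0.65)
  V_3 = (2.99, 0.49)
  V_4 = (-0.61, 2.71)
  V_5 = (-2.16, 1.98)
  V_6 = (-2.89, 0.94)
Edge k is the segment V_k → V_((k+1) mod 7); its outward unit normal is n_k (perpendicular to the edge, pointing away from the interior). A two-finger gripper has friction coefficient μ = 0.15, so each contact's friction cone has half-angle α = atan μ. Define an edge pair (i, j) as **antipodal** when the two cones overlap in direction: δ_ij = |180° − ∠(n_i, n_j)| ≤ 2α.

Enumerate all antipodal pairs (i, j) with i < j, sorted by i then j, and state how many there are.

count = 2; pairs: (1,5), (2,6)

α = atan 0.15 = 8.53°;  2α = 17.06°
n_0 = (-0.1197, -0.9928)
n_1 = (+0.8575, -0.5145)
n_2 = (+1.0000, -0.0088)
n_3 = (+0.5249, +0.8512)
n_4 = (-0.4261, +0.9047)
n_5 = (-0.8185, +0.5745)
n_6 = (-0.9927, -0.1203)
  (0,1): δ = 114.09°  ·
  (0,2): δ = 83.63°  ·
  (0,3): δ = 24.79°  ·
  (0,4): δ = 32.09°  ·
  (0,5): δ = 61.81°  ·
  (0,6): δ = 103.79°  ·
  (1,2): δ = 149.54°  ·
  (1,3): δ = 90.70°  ·
  (1,4): δ = 33.82°  ·
  (1,5): δ = 4.10°  ✓
  (1,6): δ = 37.87°  ·
  (2,3): δ = 121.16°  ·
  (2,4): δ = 64.28°  ·
  (2,5): δ = 34.56°  ·
  (2,6): δ = 7.41°  ✓
  (3,4): δ = 123.12°  ·
  (3,5): δ = 93.41°  ·
  (3,6): δ = 51.43°  ·
  (4,5): δ = 150.28°  ·
  (4,6): δ = 108.31°  ·
  (5,6): δ = 138.02°  ·
antipodal pairs: 2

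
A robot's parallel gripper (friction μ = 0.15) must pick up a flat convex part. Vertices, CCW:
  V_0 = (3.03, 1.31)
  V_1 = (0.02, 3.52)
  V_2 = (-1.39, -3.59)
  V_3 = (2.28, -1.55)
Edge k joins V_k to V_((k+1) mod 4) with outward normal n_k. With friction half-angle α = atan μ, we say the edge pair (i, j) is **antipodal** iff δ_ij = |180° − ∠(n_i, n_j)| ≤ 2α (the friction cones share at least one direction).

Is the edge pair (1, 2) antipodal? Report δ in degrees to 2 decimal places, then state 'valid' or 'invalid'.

δ = 49.72°, invalid

α = atan 0.15 = 8.53°;  2α = 17.06°
edge 1: e_1 = (-1.41, -7.11);  n_1 = (-0.9809, +0.1945)
edge 2: e_2 = (+3.67, +2.04);  n_2 = (+0.4858, -0.8740)
∠(n_1, n_2) = 130.28°
δ = |180° − 130.28°| = 49.72°
49.72° > 2α = 17.06°  →  invalid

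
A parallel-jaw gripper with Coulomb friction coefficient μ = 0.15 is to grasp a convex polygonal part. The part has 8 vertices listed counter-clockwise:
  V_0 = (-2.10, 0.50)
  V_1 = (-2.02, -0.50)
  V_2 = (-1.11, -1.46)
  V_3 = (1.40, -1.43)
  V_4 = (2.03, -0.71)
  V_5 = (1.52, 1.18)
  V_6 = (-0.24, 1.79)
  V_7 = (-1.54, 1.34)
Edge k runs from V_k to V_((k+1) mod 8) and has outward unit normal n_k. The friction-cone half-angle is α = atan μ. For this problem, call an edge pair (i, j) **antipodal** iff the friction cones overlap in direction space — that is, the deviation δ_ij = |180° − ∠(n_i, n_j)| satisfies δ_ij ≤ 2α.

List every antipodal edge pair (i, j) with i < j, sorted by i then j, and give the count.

count = 2; pairs: (0,4), (3,7)

α = atan 0.15 = 8.53°;  2α = 17.06°
n_0 = (-0.9968, -0.0797)
n_1 = (-0.7258, -0.6880)
n_2 = (+0.0120, -0.9999)
n_3 = (+0.7526, -0.6585)
n_4 = (+0.9655, +0.2605)
n_5 = (+0.3275, +0.9449)
n_6 = (-0.3271, +0.9450)
n_7 = (-0.8321, +0.5547)
  (0,1): δ = 141.11°  ·
  (0,2): δ = 93.89°  ·
  (0,3): δ = 45.76°  ·
  (0,4): δ = 10.53°  ✓
  (0,5): δ = 66.31°  ·
  (0,6): δ = 104.52°  ·
  (0,7): δ = 141.74°  ·
  (1,2): δ = 132.78°  ·
  (1,3): δ = 84.65°  ·
  (1,4): δ = 28.37°  ·
  (1,5): δ = 27.42°  ·
  (1,6): δ = 65.63°  ·
  (1,7): δ = 102.84°  ·
  (2,3): δ = 131.87°  ·
  (2,4): δ = 75.58°  ·
  (2,5): δ = 19.80°  ·
  (2,6): δ = 18.41°  ·
  (2,7): δ = 55.63°  ·
  (3,4): δ = 123.71°  ·
  (3,5): δ = 67.93°  ·
  (3,6): δ = 29.72°  ·
  (3,7): δ = 7.50°  ✓
  (4,5): δ = 124.22°  ·
  (4,6): δ = 86.01°  ·
  (4,7): δ = 48.79°  ·
  (5,6): δ = 141.79°  ·
  (5,7): δ = 104.57°  ·
  (6,7): δ = 142.78°  ·
antipodal pairs: 2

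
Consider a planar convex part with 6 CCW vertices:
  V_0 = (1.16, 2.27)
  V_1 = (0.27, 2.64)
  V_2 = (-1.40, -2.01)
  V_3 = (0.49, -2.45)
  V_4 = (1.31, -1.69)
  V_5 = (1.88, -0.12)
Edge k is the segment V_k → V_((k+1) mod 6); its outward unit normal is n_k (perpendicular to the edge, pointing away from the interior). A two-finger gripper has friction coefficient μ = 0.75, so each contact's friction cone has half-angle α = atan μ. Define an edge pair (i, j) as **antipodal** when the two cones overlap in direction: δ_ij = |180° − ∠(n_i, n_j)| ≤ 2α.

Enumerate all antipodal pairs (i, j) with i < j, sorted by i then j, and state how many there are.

count = 6; pairs: (0,2), (0,3), (1,3), (1,4), (1,5), (2,5)

α = atan 0.75 = 36.87°;  2α = 73.74°
n_0 = (+0.3839, +0.9234)
n_1 = (-0.9411, +0.3380)
n_2 = (-0.2267, -0.9740)
n_3 = (+0.6798, -0.7334)
n_4 = (+0.9400, -0.3413)
n_5 = (+0.9575, +0.2885)
  (0,1): δ = 87.18°  ·
  (0,2): δ = 9.47°  ✓
  (0,3): δ = 65.40°  ✓
  (0,4): δ = 92.62°  ·
  (0,5): δ = 129.34°  ·
  (1,2): δ = 83.35°  ·
  (1,3): δ = 27.42°  ✓
  (1,4): δ = 0.20°  ✓
  (1,5): δ = 36.52°  ✓
  (2,3): δ = 124.07°  ·
  (2,4): δ = 96.85°  ·
  (2,5): δ = 60.13°  ✓
  (3,4): δ = 152.78°  ·
  (3,5): δ = 116.06°  ·
  (4,5): δ = 143.28°  ·
antipodal pairs: 6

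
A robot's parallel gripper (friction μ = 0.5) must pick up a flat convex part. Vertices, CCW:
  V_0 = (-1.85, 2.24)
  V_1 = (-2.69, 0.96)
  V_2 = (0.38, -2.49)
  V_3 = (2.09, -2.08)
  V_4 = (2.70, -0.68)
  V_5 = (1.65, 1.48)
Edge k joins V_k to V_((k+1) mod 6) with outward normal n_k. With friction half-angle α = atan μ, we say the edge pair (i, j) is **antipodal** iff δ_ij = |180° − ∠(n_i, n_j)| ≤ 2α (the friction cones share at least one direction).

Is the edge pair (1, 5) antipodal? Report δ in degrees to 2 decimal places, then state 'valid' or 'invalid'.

α = atan 0.5 = 26.57°;  2α = 53.13°
edge 1: e_1 = (+3.07, -3.45);  n_1 = (-0.7471, -0.6648)
edge 5: e_5 = (-3.50, +0.76);  n_5 = (+0.2122, +0.9772)
∠(n_1, n_5) = 143.92°
δ = |180° − 143.92°| = 36.08°
36.08° ≤ 2α = 53.13°  →  valid

δ = 36.08°, valid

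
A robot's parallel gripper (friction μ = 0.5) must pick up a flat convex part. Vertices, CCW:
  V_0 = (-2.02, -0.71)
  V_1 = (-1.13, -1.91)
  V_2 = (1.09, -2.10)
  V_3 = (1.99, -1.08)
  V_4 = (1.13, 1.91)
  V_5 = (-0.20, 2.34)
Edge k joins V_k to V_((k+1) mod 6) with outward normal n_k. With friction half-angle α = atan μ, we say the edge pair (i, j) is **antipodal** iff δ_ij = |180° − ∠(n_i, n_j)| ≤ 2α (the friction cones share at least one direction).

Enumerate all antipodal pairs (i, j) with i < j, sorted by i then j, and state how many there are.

count = 5; pairs: (0,3), (0,4), (1,4), (2,5), (3,5)

α = atan 0.5 = 26.57°;  2α = 53.13°
n_0 = (-0.8032, -0.5957)
n_1 = (-0.0853, -0.9964)
n_2 = (+0.7498, -0.6616)
n_3 = (+0.9610, +0.2764)
n_4 = (+0.3076, +0.9515)
n_5 = (-0.8587, +0.5124)
  (0,1): δ = 131.45°  ·
  (0,2): δ = 77.99°  ·
  (0,3): δ = 20.52°  ✓
  (0,4): δ = 35.52°  ✓
  (0,5): δ = 112.61°  ·
  (1,2): δ = 126.53°  ·
  (1,3): δ = 69.06°  ·
  (1,4): δ = 13.02°  ✓
  (1,5): δ = 64.07°  ·
  (2,3): δ = 122.53°  ·
  (2,4): δ = 66.49°  ·
  (2,5): δ = 10.60°  ✓
  (3,4): δ = 123.96°  ·
  (3,5): δ = 46.87°  ✓
  (4,5): δ = 102.91°  ·
antipodal pairs: 5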